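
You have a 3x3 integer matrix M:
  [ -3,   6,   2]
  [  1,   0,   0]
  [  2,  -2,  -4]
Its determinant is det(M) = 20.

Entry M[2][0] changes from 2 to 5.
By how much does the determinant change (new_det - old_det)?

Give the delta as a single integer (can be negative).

Cofactor C_20 = 0
Entry delta = 5 - 2 = 3
Det delta = entry_delta * cofactor = 3 * 0 = 0

Answer: 0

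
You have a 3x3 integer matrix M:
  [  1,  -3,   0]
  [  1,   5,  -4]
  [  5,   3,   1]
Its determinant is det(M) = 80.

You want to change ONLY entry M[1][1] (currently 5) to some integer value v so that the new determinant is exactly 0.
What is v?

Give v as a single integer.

det is linear in entry M[1][1]: det = old_det + (v - 5) * C_11
Cofactor C_11 = 1
Want det = 0: 80 + (v - 5) * 1 = 0
  (v - 5) = -80 / 1 = -80
  v = 5 + (-80) = -75

Answer: -75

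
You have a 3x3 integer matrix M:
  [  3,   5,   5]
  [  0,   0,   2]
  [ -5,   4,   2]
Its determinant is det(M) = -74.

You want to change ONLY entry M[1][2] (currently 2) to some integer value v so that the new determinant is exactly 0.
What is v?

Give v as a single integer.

det is linear in entry M[1][2]: det = old_det + (v - 2) * C_12
Cofactor C_12 = -37
Want det = 0: -74 + (v - 2) * -37 = 0
  (v - 2) = 74 / -37 = -2
  v = 2 + (-2) = 0

Answer: 0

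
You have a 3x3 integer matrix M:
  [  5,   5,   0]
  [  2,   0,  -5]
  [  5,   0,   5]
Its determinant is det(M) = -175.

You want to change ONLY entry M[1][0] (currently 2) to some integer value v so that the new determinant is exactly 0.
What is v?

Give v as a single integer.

det is linear in entry M[1][0]: det = old_det + (v - 2) * C_10
Cofactor C_10 = -25
Want det = 0: -175 + (v - 2) * -25 = 0
  (v - 2) = 175 / -25 = -7
  v = 2 + (-7) = -5

Answer: -5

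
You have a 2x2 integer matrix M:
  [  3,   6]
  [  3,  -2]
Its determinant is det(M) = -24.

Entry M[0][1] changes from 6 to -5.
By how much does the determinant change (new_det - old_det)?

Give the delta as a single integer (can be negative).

Cofactor C_01 = -3
Entry delta = -5 - 6 = -11
Det delta = entry_delta * cofactor = -11 * -3 = 33

Answer: 33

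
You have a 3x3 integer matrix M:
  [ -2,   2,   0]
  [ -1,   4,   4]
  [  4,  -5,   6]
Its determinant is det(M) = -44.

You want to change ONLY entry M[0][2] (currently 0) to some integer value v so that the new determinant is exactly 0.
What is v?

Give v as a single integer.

Answer: -4

Derivation:
det is linear in entry M[0][2]: det = old_det + (v - 0) * C_02
Cofactor C_02 = -11
Want det = 0: -44 + (v - 0) * -11 = 0
  (v - 0) = 44 / -11 = -4
  v = 0 + (-4) = -4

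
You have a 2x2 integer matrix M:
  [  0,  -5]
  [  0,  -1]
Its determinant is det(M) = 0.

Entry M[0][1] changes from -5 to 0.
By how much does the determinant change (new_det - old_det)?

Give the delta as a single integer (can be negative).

Answer: 0

Derivation:
Cofactor C_01 = 0
Entry delta = 0 - -5 = 5
Det delta = entry_delta * cofactor = 5 * 0 = 0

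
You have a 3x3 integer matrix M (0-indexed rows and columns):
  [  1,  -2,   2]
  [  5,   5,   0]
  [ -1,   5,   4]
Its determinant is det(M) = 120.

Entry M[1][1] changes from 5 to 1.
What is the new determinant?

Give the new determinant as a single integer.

Answer: 96

Derivation:
det is linear in row 1: changing M[1][1] by delta changes det by delta * cofactor(1,1).
Cofactor C_11 = (-1)^(1+1) * minor(1,1) = 6
Entry delta = 1 - 5 = -4
Det delta = -4 * 6 = -24
New det = 120 + -24 = 96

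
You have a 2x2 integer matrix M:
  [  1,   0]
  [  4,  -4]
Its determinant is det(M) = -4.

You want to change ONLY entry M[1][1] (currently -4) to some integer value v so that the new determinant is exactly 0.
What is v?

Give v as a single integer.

det is linear in entry M[1][1]: det = old_det + (v - -4) * C_11
Cofactor C_11 = 1
Want det = 0: -4 + (v - -4) * 1 = 0
  (v - -4) = 4 / 1 = 4
  v = -4 + (4) = 0

Answer: 0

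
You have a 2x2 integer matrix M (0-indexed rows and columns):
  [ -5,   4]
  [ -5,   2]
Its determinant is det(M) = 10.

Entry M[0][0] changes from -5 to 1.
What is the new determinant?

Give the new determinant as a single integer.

Answer: 22

Derivation:
det is linear in row 0: changing M[0][0] by delta changes det by delta * cofactor(0,0).
Cofactor C_00 = (-1)^(0+0) * minor(0,0) = 2
Entry delta = 1 - -5 = 6
Det delta = 6 * 2 = 12
New det = 10 + 12 = 22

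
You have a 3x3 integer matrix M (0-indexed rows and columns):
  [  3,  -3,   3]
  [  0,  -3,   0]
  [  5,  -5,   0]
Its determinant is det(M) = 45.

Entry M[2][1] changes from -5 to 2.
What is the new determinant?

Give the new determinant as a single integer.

Answer: 45

Derivation:
det is linear in row 2: changing M[2][1] by delta changes det by delta * cofactor(2,1).
Cofactor C_21 = (-1)^(2+1) * minor(2,1) = 0
Entry delta = 2 - -5 = 7
Det delta = 7 * 0 = 0
New det = 45 + 0 = 45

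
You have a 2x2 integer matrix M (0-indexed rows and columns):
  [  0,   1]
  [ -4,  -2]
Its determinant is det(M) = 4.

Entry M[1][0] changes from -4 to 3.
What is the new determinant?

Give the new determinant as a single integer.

det is linear in row 1: changing M[1][0] by delta changes det by delta * cofactor(1,0).
Cofactor C_10 = (-1)^(1+0) * minor(1,0) = -1
Entry delta = 3 - -4 = 7
Det delta = 7 * -1 = -7
New det = 4 + -7 = -3

Answer: -3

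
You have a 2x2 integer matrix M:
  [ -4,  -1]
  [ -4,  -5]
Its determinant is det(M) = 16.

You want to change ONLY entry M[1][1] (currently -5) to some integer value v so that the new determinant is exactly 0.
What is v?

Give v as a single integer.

det is linear in entry M[1][1]: det = old_det + (v - -5) * C_11
Cofactor C_11 = -4
Want det = 0: 16 + (v - -5) * -4 = 0
  (v - -5) = -16 / -4 = 4
  v = -5 + (4) = -1

Answer: -1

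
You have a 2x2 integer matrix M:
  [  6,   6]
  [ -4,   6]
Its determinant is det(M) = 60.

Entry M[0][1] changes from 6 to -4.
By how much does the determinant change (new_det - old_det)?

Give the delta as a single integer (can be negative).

Cofactor C_01 = 4
Entry delta = -4 - 6 = -10
Det delta = entry_delta * cofactor = -10 * 4 = -40

Answer: -40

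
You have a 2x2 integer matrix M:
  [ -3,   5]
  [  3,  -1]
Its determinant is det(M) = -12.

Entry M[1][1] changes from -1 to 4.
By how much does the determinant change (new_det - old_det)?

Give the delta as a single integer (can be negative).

Cofactor C_11 = -3
Entry delta = 4 - -1 = 5
Det delta = entry_delta * cofactor = 5 * -3 = -15

Answer: -15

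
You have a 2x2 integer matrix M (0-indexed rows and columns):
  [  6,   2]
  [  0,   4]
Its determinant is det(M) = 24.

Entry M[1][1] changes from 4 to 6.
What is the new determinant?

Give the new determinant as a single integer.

det is linear in row 1: changing M[1][1] by delta changes det by delta * cofactor(1,1).
Cofactor C_11 = (-1)^(1+1) * minor(1,1) = 6
Entry delta = 6 - 4 = 2
Det delta = 2 * 6 = 12
New det = 24 + 12 = 36

Answer: 36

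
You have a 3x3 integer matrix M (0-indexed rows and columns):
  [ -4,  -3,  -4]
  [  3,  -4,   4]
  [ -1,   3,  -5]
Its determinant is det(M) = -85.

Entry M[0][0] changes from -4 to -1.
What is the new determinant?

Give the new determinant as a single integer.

det is linear in row 0: changing M[0][0] by delta changes det by delta * cofactor(0,0).
Cofactor C_00 = (-1)^(0+0) * minor(0,0) = 8
Entry delta = -1 - -4 = 3
Det delta = 3 * 8 = 24
New det = -85 + 24 = -61

Answer: -61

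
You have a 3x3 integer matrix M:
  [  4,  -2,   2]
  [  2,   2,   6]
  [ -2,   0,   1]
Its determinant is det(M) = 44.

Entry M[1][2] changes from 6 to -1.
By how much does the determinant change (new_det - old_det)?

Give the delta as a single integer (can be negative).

Cofactor C_12 = 4
Entry delta = -1 - 6 = -7
Det delta = entry_delta * cofactor = -7 * 4 = -28

Answer: -28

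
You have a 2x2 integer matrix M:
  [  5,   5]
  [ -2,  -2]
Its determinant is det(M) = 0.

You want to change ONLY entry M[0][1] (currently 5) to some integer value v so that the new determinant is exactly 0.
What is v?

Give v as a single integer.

det is linear in entry M[0][1]: det = old_det + (v - 5) * C_01
Cofactor C_01 = 2
Want det = 0: 0 + (v - 5) * 2 = 0
  (v - 5) = 0 / 2 = 0
  v = 5 + (0) = 5

Answer: 5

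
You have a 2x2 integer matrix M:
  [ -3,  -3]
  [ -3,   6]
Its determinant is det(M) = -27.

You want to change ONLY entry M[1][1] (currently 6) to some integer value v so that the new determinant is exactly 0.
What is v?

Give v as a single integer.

Answer: -3

Derivation:
det is linear in entry M[1][1]: det = old_det + (v - 6) * C_11
Cofactor C_11 = -3
Want det = 0: -27 + (v - 6) * -3 = 0
  (v - 6) = 27 / -3 = -9
  v = 6 + (-9) = -3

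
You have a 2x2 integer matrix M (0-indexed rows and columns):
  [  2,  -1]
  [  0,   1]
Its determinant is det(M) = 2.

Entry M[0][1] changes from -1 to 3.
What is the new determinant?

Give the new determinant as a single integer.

det is linear in row 0: changing M[0][1] by delta changes det by delta * cofactor(0,1).
Cofactor C_01 = (-1)^(0+1) * minor(0,1) = 0
Entry delta = 3 - -1 = 4
Det delta = 4 * 0 = 0
New det = 2 + 0 = 2

Answer: 2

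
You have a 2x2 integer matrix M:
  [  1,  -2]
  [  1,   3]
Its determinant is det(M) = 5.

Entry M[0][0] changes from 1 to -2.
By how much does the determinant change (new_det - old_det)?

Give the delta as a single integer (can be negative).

Answer: -9

Derivation:
Cofactor C_00 = 3
Entry delta = -2 - 1 = -3
Det delta = entry_delta * cofactor = -3 * 3 = -9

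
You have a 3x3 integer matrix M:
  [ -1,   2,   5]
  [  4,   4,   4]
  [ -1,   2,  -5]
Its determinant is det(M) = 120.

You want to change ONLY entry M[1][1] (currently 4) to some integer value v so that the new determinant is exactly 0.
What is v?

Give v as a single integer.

det is linear in entry M[1][1]: det = old_det + (v - 4) * C_11
Cofactor C_11 = 10
Want det = 0: 120 + (v - 4) * 10 = 0
  (v - 4) = -120 / 10 = -12
  v = 4 + (-12) = -8

Answer: -8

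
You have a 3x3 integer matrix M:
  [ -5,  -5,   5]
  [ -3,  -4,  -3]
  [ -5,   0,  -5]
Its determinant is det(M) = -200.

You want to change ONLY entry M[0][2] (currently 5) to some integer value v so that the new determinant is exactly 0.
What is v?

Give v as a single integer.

det is linear in entry M[0][2]: det = old_det + (v - 5) * C_02
Cofactor C_02 = -20
Want det = 0: -200 + (v - 5) * -20 = 0
  (v - 5) = 200 / -20 = -10
  v = 5 + (-10) = -5

Answer: -5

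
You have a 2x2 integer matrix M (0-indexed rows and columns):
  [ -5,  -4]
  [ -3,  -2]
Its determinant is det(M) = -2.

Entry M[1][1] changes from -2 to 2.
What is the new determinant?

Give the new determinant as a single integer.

det is linear in row 1: changing M[1][1] by delta changes det by delta * cofactor(1,1).
Cofactor C_11 = (-1)^(1+1) * minor(1,1) = -5
Entry delta = 2 - -2 = 4
Det delta = 4 * -5 = -20
New det = -2 + -20 = -22

Answer: -22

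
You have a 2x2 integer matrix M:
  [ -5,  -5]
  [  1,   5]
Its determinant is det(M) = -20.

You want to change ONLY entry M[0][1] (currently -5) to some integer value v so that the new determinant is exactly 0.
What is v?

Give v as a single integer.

Answer: -25

Derivation:
det is linear in entry M[0][1]: det = old_det + (v - -5) * C_01
Cofactor C_01 = -1
Want det = 0: -20 + (v - -5) * -1 = 0
  (v - -5) = 20 / -1 = -20
  v = -5 + (-20) = -25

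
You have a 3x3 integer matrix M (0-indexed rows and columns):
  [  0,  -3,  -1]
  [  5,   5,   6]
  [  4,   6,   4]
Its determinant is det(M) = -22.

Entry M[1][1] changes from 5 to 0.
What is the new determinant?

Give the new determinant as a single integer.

Answer: -42

Derivation:
det is linear in row 1: changing M[1][1] by delta changes det by delta * cofactor(1,1).
Cofactor C_11 = (-1)^(1+1) * minor(1,1) = 4
Entry delta = 0 - 5 = -5
Det delta = -5 * 4 = -20
New det = -22 + -20 = -42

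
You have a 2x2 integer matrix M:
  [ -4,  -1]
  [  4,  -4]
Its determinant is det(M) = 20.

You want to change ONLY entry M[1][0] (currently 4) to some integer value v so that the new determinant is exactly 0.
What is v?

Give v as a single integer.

det is linear in entry M[1][0]: det = old_det + (v - 4) * C_10
Cofactor C_10 = 1
Want det = 0: 20 + (v - 4) * 1 = 0
  (v - 4) = -20 / 1 = -20
  v = 4 + (-20) = -16

Answer: -16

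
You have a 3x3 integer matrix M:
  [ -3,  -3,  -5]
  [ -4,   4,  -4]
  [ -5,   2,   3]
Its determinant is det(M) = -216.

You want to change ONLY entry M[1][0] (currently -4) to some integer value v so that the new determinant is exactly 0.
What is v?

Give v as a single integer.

Answer: -220

Derivation:
det is linear in entry M[1][0]: det = old_det + (v - -4) * C_10
Cofactor C_10 = -1
Want det = 0: -216 + (v - -4) * -1 = 0
  (v - -4) = 216 / -1 = -216
  v = -4 + (-216) = -220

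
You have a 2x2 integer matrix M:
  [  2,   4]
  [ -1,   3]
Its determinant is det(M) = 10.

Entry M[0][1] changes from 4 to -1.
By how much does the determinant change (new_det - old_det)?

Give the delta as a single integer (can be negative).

Answer: -5

Derivation:
Cofactor C_01 = 1
Entry delta = -1 - 4 = -5
Det delta = entry_delta * cofactor = -5 * 1 = -5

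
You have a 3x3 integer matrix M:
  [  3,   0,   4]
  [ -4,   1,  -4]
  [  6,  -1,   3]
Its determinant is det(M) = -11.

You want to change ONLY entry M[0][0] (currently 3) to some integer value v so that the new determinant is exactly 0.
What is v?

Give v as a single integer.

Answer: -8

Derivation:
det is linear in entry M[0][0]: det = old_det + (v - 3) * C_00
Cofactor C_00 = -1
Want det = 0: -11 + (v - 3) * -1 = 0
  (v - 3) = 11 / -1 = -11
  v = 3 + (-11) = -8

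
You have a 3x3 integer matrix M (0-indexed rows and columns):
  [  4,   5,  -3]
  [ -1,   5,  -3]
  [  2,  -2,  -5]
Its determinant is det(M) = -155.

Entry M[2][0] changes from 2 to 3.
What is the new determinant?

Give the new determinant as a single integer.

Answer: -155

Derivation:
det is linear in row 2: changing M[2][0] by delta changes det by delta * cofactor(2,0).
Cofactor C_20 = (-1)^(2+0) * minor(2,0) = 0
Entry delta = 3 - 2 = 1
Det delta = 1 * 0 = 0
New det = -155 + 0 = -155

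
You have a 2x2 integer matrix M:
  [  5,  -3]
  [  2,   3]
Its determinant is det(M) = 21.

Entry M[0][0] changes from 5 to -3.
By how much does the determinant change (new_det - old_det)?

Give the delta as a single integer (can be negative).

Cofactor C_00 = 3
Entry delta = -3 - 5 = -8
Det delta = entry_delta * cofactor = -8 * 3 = -24

Answer: -24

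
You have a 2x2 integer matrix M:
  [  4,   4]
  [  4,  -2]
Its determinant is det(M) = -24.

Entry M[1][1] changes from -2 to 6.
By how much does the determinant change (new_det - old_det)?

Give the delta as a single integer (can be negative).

Answer: 32

Derivation:
Cofactor C_11 = 4
Entry delta = 6 - -2 = 8
Det delta = entry_delta * cofactor = 8 * 4 = 32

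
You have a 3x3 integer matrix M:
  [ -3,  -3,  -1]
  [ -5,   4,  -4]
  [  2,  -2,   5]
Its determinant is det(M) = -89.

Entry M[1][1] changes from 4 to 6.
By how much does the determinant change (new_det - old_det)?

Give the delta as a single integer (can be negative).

Cofactor C_11 = -13
Entry delta = 6 - 4 = 2
Det delta = entry_delta * cofactor = 2 * -13 = -26

Answer: -26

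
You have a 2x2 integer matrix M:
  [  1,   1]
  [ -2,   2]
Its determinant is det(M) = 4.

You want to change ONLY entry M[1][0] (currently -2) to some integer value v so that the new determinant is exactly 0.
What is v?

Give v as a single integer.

det is linear in entry M[1][0]: det = old_det + (v - -2) * C_10
Cofactor C_10 = -1
Want det = 0: 4 + (v - -2) * -1 = 0
  (v - -2) = -4 / -1 = 4
  v = -2 + (4) = 2

Answer: 2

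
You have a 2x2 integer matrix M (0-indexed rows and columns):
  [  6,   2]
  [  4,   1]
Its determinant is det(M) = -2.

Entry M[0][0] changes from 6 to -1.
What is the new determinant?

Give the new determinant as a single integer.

det is linear in row 0: changing M[0][0] by delta changes det by delta * cofactor(0,0).
Cofactor C_00 = (-1)^(0+0) * minor(0,0) = 1
Entry delta = -1 - 6 = -7
Det delta = -7 * 1 = -7
New det = -2 + -7 = -9

Answer: -9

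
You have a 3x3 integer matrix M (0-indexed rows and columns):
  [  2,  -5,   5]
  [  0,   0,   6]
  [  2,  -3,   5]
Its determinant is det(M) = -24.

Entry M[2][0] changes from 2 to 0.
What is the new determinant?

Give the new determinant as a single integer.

Answer: 36

Derivation:
det is linear in row 2: changing M[2][0] by delta changes det by delta * cofactor(2,0).
Cofactor C_20 = (-1)^(2+0) * minor(2,0) = -30
Entry delta = 0 - 2 = -2
Det delta = -2 * -30 = 60
New det = -24 + 60 = 36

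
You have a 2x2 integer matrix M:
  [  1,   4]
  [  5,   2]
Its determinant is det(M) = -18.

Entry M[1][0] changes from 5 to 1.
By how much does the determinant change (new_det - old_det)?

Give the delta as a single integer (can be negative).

Answer: 16

Derivation:
Cofactor C_10 = -4
Entry delta = 1 - 5 = -4
Det delta = entry_delta * cofactor = -4 * -4 = 16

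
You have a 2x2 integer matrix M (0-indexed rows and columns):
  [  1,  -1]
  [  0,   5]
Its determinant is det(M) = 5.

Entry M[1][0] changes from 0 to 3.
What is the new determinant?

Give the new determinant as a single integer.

Answer: 8

Derivation:
det is linear in row 1: changing M[1][0] by delta changes det by delta * cofactor(1,0).
Cofactor C_10 = (-1)^(1+0) * minor(1,0) = 1
Entry delta = 3 - 0 = 3
Det delta = 3 * 1 = 3
New det = 5 + 3 = 8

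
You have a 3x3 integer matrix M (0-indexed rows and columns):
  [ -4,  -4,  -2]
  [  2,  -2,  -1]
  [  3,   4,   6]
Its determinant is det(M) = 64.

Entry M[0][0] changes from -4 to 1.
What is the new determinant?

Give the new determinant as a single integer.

det is linear in row 0: changing M[0][0] by delta changes det by delta * cofactor(0,0).
Cofactor C_00 = (-1)^(0+0) * minor(0,0) = -8
Entry delta = 1 - -4 = 5
Det delta = 5 * -8 = -40
New det = 64 + -40 = 24

Answer: 24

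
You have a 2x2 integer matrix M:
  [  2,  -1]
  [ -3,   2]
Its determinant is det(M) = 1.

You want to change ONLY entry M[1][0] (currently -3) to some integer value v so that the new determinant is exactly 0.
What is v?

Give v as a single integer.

det is linear in entry M[1][0]: det = old_det + (v - -3) * C_10
Cofactor C_10 = 1
Want det = 0: 1 + (v - -3) * 1 = 0
  (v - -3) = -1 / 1 = -1
  v = -3 + (-1) = -4

Answer: -4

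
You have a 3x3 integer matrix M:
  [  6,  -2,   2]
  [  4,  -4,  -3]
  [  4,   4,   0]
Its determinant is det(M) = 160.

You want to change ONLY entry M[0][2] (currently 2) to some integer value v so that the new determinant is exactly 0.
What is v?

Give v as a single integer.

Answer: -3

Derivation:
det is linear in entry M[0][2]: det = old_det + (v - 2) * C_02
Cofactor C_02 = 32
Want det = 0: 160 + (v - 2) * 32 = 0
  (v - 2) = -160 / 32 = -5
  v = 2 + (-5) = -3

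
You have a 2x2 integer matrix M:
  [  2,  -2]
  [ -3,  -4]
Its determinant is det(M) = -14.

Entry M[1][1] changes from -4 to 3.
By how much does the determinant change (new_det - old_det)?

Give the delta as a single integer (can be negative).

Cofactor C_11 = 2
Entry delta = 3 - -4 = 7
Det delta = entry_delta * cofactor = 7 * 2 = 14

Answer: 14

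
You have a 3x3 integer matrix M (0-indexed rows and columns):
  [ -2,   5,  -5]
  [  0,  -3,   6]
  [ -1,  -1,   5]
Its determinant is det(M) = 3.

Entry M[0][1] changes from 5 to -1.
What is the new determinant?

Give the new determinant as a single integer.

det is linear in row 0: changing M[0][1] by delta changes det by delta * cofactor(0,1).
Cofactor C_01 = (-1)^(0+1) * minor(0,1) = -6
Entry delta = -1 - 5 = -6
Det delta = -6 * -6 = 36
New det = 3 + 36 = 39

Answer: 39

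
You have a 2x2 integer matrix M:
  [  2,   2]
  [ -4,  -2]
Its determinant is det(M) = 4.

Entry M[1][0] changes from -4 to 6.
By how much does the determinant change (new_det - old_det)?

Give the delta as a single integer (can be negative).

Cofactor C_10 = -2
Entry delta = 6 - -4 = 10
Det delta = entry_delta * cofactor = 10 * -2 = -20

Answer: -20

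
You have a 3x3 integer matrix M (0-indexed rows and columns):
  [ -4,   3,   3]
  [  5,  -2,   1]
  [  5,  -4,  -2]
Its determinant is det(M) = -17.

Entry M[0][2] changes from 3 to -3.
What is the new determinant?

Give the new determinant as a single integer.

Answer: 43

Derivation:
det is linear in row 0: changing M[0][2] by delta changes det by delta * cofactor(0,2).
Cofactor C_02 = (-1)^(0+2) * minor(0,2) = -10
Entry delta = -3 - 3 = -6
Det delta = -6 * -10 = 60
New det = -17 + 60 = 43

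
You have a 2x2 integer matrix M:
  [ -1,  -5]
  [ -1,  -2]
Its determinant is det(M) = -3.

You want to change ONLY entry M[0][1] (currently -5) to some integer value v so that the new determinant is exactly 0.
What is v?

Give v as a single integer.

Answer: -2

Derivation:
det is linear in entry M[0][1]: det = old_det + (v - -5) * C_01
Cofactor C_01 = 1
Want det = 0: -3 + (v - -5) * 1 = 0
  (v - -5) = 3 / 1 = 3
  v = -5 + (3) = -2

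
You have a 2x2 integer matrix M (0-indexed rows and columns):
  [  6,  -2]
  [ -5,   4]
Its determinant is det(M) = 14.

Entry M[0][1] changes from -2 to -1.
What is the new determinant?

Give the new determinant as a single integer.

Answer: 19

Derivation:
det is linear in row 0: changing M[0][1] by delta changes det by delta * cofactor(0,1).
Cofactor C_01 = (-1)^(0+1) * minor(0,1) = 5
Entry delta = -1 - -2 = 1
Det delta = 1 * 5 = 5
New det = 14 + 5 = 19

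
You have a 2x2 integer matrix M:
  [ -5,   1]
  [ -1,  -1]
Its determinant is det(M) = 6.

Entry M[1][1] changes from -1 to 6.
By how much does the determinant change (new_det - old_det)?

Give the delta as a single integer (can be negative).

Answer: -35

Derivation:
Cofactor C_11 = -5
Entry delta = 6 - -1 = 7
Det delta = entry_delta * cofactor = 7 * -5 = -35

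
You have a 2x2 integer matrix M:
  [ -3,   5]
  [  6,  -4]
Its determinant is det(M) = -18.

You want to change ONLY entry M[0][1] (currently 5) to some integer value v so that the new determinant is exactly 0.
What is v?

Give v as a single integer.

det is linear in entry M[0][1]: det = old_det + (v - 5) * C_01
Cofactor C_01 = -6
Want det = 0: -18 + (v - 5) * -6 = 0
  (v - 5) = 18 / -6 = -3
  v = 5 + (-3) = 2

Answer: 2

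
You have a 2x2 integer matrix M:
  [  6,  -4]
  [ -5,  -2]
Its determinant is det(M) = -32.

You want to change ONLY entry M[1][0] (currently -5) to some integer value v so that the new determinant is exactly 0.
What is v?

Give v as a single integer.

det is linear in entry M[1][0]: det = old_det + (v - -5) * C_10
Cofactor C_10 = 4
Want det = 0: -32 + (v - -5) * 4 = 0
  (v - -5) = 32 / 4 = 8
  v = -5 + (8) = 3

Answer: 3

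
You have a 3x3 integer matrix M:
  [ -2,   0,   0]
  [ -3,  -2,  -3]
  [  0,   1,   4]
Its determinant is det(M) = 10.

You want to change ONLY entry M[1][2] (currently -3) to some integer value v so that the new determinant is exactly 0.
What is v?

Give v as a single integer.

det is linear in entry M[1][2]: det = old_det + (v - -3) * C_12
Cofactor C_12 = 2
Want det = 0: 10 + (v - -3) * 2 = 0
  (v - -3) = -10 / 2 = -5
  v = -3 + (-5) = -8

Answer: -8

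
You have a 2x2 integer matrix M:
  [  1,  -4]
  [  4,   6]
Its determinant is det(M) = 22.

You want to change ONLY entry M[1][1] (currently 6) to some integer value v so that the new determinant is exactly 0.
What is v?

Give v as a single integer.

det is linear in entry M[1][1]: det = old_det + (v - 6) * C_11
Cofactor C_11 = 1
Want det = 0: 22 + (v - 6) * 1 = 0
  (v - 6) = -22 / 1 = -22
  v = 6 + (-22) = -16

Answer: -16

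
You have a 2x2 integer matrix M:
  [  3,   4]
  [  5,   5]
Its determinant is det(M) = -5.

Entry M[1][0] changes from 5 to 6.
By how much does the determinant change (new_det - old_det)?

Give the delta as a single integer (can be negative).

Cofactor C_10 = -4
Entry delta = 6 - 5 = 1
Det delta = entry_delta * cofactor = 1 * -4 = -4

Answer: -4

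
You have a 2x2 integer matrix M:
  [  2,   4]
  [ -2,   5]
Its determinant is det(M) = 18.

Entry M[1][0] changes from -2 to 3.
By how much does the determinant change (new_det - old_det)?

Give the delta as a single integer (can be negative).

Answer: -20

Derivation:
Cofactor C_10 = -4
Entry delta = 3 - -2 = 5
Det delta = entry_delta * cofactor = 5 * -4 = -20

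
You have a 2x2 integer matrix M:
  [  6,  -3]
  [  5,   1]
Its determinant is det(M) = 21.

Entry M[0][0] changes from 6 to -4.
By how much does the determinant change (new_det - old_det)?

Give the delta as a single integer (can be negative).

Answer: -10

Derivation:
Cofactor C_00 = 1
Entry delta = -4 - 6 = -10
Det delta = entry_delta * cofactor = -10 * 1 = -10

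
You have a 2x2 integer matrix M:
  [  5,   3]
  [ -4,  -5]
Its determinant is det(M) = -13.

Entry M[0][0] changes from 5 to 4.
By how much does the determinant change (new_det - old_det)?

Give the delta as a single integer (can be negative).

Answer: 5

Derivation:
Cofactor C_00 = -5
Entry delta = 4 - 5 = -1
Det delta = entry_delta * cofactor = -1 * -5 = 5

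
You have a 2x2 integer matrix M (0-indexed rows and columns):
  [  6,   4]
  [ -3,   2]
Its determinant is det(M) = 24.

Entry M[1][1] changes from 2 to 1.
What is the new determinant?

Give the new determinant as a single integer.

det is linear in row 1: changing M[1][1] by delta changes det by delta * cofactor(1,1).
Cofactor C_11 = (-1)^(1+1) * minor(1,1) = 6
Entry delta = 1 - 2 = -1
Det delta = -1 * 6 = -6
New det = 24 + -6 = 18

Answer: 18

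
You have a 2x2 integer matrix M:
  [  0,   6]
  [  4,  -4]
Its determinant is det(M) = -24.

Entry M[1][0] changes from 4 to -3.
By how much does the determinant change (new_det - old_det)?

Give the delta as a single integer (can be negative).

Cofactor C_10 = -6
Entry delta = -3 - 4 = -7
Det delta = entry_delta * cofactor = -7 * -6 = 42

Answer: 42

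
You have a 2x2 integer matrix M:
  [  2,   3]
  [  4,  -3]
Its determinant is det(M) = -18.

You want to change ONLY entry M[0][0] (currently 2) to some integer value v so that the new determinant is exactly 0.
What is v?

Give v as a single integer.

det is linear in entry M[0][0]: det = old_det + (v - 2) * C_00
Cofactor C_00 = -3
Want det = 0: -18 + (v - 2) * -3 = 0
  (v - 2) = 18 / -3 = -6
  v = 2 + (-6) = -4

Answer: -4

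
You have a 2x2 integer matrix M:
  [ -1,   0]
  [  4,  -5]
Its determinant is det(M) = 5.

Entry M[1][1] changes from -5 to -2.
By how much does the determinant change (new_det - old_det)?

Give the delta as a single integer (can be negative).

Cofactor C_11 = -1
Entry delta = -2 - -5 = 3
Det delta = entry_delta * cofactor = 3 * -1 = -3

Answer: -3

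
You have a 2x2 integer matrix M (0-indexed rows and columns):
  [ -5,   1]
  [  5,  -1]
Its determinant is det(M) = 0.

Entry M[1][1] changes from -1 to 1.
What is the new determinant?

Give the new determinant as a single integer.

det is linear in row 1: changing M[1][1] by delta changes det by delta * cofactor(1,1).
Cofactor C_11 = (-1)^(1+1) * minor(1,1) = -5
Entry delta = 1 - -1 = 2
Det delta = 2 * -5 = -10
New det = 0 + -10 = -10

Answer: -10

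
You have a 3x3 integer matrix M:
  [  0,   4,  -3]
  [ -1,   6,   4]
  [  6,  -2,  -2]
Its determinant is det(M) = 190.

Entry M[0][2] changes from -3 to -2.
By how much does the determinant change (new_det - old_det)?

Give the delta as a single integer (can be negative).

Answer: -34

Derivation:
Cofactor C_02 = -34
Entry delta = -2 - -3 = 1
Det delta = entry_delta * cofactor = 1 * -34 = -34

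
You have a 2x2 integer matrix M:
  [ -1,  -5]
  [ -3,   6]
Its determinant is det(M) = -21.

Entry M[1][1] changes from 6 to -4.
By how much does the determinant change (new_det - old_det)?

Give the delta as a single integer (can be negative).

Cofactor C_11 = -1
Entry delta = -4 - 6 = -10
Det delta = entry_delta * cofactor = -10 * -1 = 10

Answer: 10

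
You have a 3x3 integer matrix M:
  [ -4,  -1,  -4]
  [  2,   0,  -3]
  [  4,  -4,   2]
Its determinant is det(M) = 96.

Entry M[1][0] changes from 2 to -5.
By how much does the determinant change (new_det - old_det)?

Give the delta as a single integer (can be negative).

Cofactor C_10 = 18
Entry delta = -5 - 2 = -7
Det delta = entry_delta * cofactor = -7 * 18 = -126

Answer: -126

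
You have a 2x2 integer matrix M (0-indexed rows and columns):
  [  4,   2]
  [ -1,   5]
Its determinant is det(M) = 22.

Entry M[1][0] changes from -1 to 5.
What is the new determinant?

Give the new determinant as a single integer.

det is linear in row 1: changing M[1][0] by delta changes det by delta * cofactor(1,0).
Cofactor C_10 = (-1)^(1+0) * minor(1,0) = -2
Entry delta = 5 - -1 = 6
Det delta = 6 * -2 = -12
New det = 22 + -12 = 10

Answer: 10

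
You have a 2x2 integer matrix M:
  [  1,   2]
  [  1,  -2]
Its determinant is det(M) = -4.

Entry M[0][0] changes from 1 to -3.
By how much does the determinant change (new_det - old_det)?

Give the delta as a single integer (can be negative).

Answer: 8

Derivation:
Cofactor C_00 = -2
Entry delta = -3 - 1 = -4
Det delta = entry_delta * cofactor = -4 * -2 = 8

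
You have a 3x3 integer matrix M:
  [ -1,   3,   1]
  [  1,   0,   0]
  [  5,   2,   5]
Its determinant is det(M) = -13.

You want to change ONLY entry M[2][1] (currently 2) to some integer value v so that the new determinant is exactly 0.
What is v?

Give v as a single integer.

det is linear in entry M[2][1]: det = old_det + (v - 2) * C_21
Cofactor C_21 = 1
Want det = 0: -13 + (v - 2) * 1 = 0
  (v - 2) = 13 / 1 = 13
  v = 2 + (13) = 15

Answer: 15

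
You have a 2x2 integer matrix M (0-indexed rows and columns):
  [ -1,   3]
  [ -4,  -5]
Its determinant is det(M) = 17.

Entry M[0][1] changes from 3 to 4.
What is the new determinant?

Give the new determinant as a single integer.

det is linear in row 0: changing M[0][1] by delta changes det by delta * cofactor(0,1).
Cofactor C_01 = (-1)^(0+1) * minor(0,1) = 4
Entry delta = 4 - 3 = 1
Det delta = 1 * 4 = 4
New det = 17 + 4 = 21

Answer: 21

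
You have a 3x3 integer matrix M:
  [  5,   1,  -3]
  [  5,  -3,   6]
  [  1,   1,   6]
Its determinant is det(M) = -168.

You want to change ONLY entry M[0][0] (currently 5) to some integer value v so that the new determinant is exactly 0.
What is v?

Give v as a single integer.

det is linear in entry M[0][0]: det = old_det + (v - 5) * C_00
Cofactor C_00 = -24
Want det = 0: -168 + (v - 5) * -24 = 0
  (v - 5) = 168 / -24 = -7
  v = 5 + (-7) = -2

Answer: -2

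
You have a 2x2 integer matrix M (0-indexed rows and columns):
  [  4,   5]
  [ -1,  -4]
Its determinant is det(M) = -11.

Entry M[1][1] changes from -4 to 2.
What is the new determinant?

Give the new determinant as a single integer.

det is linear in row 1: changing M[1][1] by delta changes det by delta * cofactor(1,1).
Cofactor C_11 = (-1)^(1+1) * minor(1,1) = 4
Entry delta = 2 - -4 = 6
Det delta = 6 * 4 = 24
New det = -11 + 24 = 13

Answer: 13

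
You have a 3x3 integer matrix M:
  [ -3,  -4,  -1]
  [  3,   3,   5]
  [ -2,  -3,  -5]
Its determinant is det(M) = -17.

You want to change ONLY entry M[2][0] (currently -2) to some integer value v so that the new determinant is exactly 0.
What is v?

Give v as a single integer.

det is linear in entry M[2][0]: det = old_det + (v - -2) * C_20
Cofactor C_20 = -17
Want det = 0: -17 + (v - -2) * -17 = 0
  (v - -2) = 17 / -17 = -1
  v = -2 + (-1) = -3

Answer: -3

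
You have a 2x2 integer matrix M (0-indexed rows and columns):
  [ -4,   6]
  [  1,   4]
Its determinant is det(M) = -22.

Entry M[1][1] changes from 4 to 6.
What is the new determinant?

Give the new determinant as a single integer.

Answer: -30

Derivation:
det is linear in row 1: changing M[1][1] by delta changes det by delta * cofactor(1,1).
Cofactor C_11 = (-1)^(1+1) * minor(1,1) = -4
Entry delta = 6 - 4 = 2
Det delta = 2 * -4 = -8
New det = -22 + -8 = -30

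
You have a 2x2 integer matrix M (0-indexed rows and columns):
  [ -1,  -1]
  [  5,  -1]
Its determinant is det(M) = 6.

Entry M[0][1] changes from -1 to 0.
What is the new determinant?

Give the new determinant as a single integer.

Answer: 1

Derivation:
det is linear in row 0: changing M[0][1] by delta changes det by delta * cofactor(0,1).
Cofactor C_01 = (-1)^(0+1) * minor(0,1) = -5
Entry delta = 0 - -1 = 1
Det delta = 1 * -5 = -5
New det = 6 + -5 = 1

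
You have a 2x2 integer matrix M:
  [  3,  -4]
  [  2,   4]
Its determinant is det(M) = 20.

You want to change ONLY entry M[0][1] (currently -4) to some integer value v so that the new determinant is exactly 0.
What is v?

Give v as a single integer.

det is linear in entry M[0][1]: det = old_det + (v - -4) * C_01
Cofactor C_01 = -2
Want det = 0: 20 + (v - -4) * -2 = 0
  (v - -4) = -20 / -2 = 10
  v = -4 + (10) = 6

Answer: 6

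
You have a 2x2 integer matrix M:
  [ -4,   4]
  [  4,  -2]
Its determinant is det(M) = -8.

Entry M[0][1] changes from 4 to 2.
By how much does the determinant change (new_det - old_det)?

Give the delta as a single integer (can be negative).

Cofactor C_01 = -4
Entry delta = 2 - 4 = -2
Det delta = entry_delta * cofactor = -2 * -4 = 8

Answer: 8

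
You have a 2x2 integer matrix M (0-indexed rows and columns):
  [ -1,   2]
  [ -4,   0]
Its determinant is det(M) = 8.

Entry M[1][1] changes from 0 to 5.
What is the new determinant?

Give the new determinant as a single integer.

det is linear in row 1: changing M[1][1] by delta changes det by delta * cofactor(1,1).
Cofactor C_11 = (-1)^(1+1) * minor(1,1) = -1
Entry delta = 5 - 0 = 5
Det delta = 5 * -1 = -5
New det = 8 + -5 = 3

Answer: 3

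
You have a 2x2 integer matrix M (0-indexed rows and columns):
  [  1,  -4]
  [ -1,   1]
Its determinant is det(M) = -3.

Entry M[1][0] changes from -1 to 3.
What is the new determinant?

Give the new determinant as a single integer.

Answer: 13

Derivation:
det is linear in row 1: changing M[1][0] by delta changes det by delta * cofactor(1,0).
Cofactor C_10 = (-1)^(1+0) * minor(1,0) = 4
Entry delta = 3 - -1 = 4
Det delta = 4 * 4 = 16
New det = -3 + 16 = 13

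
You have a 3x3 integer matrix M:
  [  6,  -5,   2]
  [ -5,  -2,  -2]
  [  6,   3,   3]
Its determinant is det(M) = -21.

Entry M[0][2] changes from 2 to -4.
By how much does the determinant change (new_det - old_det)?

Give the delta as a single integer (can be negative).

Answer: 18

Derivation:
Cofactor C_02 = -3
Entry delta = -4 - 2 = -6
Det delta = entry_delta * cofactor = -6 * -3 = 18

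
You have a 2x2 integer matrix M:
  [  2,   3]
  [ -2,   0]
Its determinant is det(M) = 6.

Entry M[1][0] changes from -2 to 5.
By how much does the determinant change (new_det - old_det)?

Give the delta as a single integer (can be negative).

Cofactor C_10 = -3
Entry delta = 5 - -2 = 7
Det delta = entry_delta * cofactor = 7 * -3 = -21

Answer: -21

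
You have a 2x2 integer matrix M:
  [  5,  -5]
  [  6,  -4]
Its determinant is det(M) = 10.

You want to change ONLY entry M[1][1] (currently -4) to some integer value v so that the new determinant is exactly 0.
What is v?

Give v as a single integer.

Answer: -6

Derivation:
det is linear in entry M[1][1]: det = old_det + (v - -4) * C_11
Cofactor C_11 = 5
Want det = 0: 10 + (v - -4) * 5 = 0
  (v - -4) = -10 / 5 = -2
  v = -4 + (-2) = -6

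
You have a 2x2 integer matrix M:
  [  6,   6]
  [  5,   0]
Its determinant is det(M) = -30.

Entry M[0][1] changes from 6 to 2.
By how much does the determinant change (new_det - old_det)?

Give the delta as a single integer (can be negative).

Answer: 20

Derivation:
Cofactor C_01 = -5
Entry delta = 2 - 6 = -4
Det delta = entry_delta * cofactor = -4 * -5 = 20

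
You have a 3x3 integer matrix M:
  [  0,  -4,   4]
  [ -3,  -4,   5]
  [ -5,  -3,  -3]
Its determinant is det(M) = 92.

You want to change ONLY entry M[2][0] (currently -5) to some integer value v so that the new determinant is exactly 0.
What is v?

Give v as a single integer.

Answer: 18

Derivation:
det is linear in entry M[2][0]: det = old_det + (v - -5) * C_20
Cofactor C_20 = -4
Want det = 0: 92 + (v - -5) * -4 = 0
  (v - -5) = -92 / -4 = 23
  v = -5 + (23) = 18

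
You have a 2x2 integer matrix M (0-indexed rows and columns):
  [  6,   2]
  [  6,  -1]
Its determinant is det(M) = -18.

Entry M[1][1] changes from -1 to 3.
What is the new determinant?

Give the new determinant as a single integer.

Answer: 6

Derivation:
det is linear in row 1: changing M[1][1] by delta changes det by delta * cofactor(1,1).
Cofactor C_11 = (-1)^(1+1) * minor(1,1) = 6
Entry delta = 3 - -1 = 4
Det delta = 4 * 6 = 24
New det = -18 + 24 = 6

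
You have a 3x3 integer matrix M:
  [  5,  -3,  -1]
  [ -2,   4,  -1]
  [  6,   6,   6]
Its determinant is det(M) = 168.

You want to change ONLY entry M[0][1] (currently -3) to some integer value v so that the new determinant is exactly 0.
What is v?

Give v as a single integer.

Answer: -31

Derivation:
det is linear in entry M[0][1]: det = old_det + (v - -3) * C_01
Cofactor C_01 = 6
Want det = 0: 168 + (v - -3) * 6 = 0
  (v - -3) = -168 / 6 = -28
  v = -3 + (-28) = -31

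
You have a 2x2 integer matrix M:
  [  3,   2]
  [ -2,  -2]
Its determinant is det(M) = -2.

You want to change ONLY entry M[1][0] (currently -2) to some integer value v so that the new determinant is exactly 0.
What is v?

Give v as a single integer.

Answer: -3

Derivation:
det is linear in entry M[1][0]: det = old_det + (v - -2) * C_10
Cofactor C_10 = -2
Want det = 0: -2 + (v - -2) * -2 = 0
  (v - -2) = 2 / -2 = -1
  v = -2 + (-1) = -3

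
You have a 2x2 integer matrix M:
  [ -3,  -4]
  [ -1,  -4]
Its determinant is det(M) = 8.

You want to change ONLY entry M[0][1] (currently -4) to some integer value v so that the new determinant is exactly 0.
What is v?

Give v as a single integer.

det is linear in entry M[0][1]: det = old_det + (v - -4) * C_01
Cofactor C_01 = 1
Want det = 0: 8 + (v - -4) * 1 = 0
  (v - -4) = -8 / 1 = -8
  v = -4 + (-8) = -12

Answer: -12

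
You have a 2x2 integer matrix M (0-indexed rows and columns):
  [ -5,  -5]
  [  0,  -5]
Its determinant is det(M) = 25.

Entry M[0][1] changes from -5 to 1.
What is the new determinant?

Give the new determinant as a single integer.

Answer: 25

Derivation:
det is linear in row 0: changing M[0][1] by delta changes det by delta * cofactor(0,1).
Cofactor C_01 = (-1)^(0+1) * minor(0,1) = 0
Entry delta = 1 - -5 = 6
Det delta = 6 * 0 = 0
New det = 25 + 0 = 25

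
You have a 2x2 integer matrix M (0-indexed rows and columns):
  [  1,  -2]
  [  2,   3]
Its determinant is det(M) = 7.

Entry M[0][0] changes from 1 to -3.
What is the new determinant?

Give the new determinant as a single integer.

Answer: -5

Derivation:
det is linear in row 0: changing M[0][0] by delta changes det by delta * cofactor(0,0).
Cofactor C_00 = (-1)^(0+0) * minor(0,0) = 3
Entry delta = -3 - 1 = -4
Det delta = -4 * 3 = -12
New det = 7 + -12 = -5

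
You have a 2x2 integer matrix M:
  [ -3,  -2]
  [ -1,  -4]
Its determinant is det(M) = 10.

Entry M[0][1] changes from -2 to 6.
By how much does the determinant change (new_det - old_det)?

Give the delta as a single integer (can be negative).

Answer: 8

Derivation:
Cofactor C_01 = 1
Entry delta = 6 - -2 = 8
Det delta = entry_delta * cofactor = 8 * 1 = 8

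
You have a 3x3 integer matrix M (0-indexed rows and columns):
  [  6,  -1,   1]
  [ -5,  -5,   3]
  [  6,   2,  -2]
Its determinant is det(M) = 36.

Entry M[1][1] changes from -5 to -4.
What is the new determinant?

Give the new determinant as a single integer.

Answer: 18

Derivation:
det is linear in row 1: changing M[1][1] by delta changes det by delta * cofactor(1,1).
Cofactor C_11 = (-1)^(1+1) * minor(1,1) = -18
Entry delta = -4 - -5 = 1
Det delta = 1 * -18 = -18
New det = 36 + -18 = 18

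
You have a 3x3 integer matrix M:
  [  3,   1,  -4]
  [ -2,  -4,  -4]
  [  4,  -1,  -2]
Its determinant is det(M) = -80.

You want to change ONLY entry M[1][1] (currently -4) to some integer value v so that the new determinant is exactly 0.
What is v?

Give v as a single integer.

det is linear in entry M[1][1]: det = old_det + (v - -4) * C_11
Cofactor C_11 = 10
Want det = 0: -80 + (v - -4) * 10 = 0
  (v - -4) = 80 / 10 = 8
  v = -4 + (8) = 4

Answer: 4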